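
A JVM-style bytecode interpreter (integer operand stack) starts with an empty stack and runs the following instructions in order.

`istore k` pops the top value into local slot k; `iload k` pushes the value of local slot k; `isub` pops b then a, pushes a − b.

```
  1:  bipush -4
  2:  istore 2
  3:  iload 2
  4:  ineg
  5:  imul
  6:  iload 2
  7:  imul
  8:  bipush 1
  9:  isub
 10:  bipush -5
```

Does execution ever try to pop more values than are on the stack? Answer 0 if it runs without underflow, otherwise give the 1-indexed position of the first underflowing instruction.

bipush -4 -> [-4]
istore 2  -> []
iload 2   -> [-4]
ineg      -> [4]
imul  — needs 2 operands, stack has 1 → underflow

5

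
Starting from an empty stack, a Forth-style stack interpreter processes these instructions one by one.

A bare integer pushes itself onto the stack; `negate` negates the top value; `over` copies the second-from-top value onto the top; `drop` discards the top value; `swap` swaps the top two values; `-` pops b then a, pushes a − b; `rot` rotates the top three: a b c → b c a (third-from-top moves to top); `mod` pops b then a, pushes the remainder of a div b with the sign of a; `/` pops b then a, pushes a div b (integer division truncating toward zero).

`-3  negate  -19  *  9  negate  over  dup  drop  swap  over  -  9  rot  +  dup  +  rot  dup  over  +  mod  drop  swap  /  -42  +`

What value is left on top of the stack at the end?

-44

-3     → -3
negate → 3
-19    → 3 -19
*      → -57
9      → -57 9
negate → -57 -9
over   → -57 -9 -57
dup    → -57 -9 -57 -57
drop   → -57 -9 -57
swap   → -57 -57 -9
over   → -57 -57 -9 -57
-      → -57 -57 48
9      → -57 -57 48 9
rot    → -57 48 9 -57
+      → -57 48 -48
dup    → -57 48 -48 -48
+      → -57 48 -96
rot    → 48 -96 -57
dup    → 48 -96 -57 -57
over   → 48 -96 -57 -57 -57
+      → 48 -96 -57 -114
mod    → 48 -96 -57
drop   → 48 -96
swap   → -96 48
/      → -2
-42    → -2 -42
+      → -44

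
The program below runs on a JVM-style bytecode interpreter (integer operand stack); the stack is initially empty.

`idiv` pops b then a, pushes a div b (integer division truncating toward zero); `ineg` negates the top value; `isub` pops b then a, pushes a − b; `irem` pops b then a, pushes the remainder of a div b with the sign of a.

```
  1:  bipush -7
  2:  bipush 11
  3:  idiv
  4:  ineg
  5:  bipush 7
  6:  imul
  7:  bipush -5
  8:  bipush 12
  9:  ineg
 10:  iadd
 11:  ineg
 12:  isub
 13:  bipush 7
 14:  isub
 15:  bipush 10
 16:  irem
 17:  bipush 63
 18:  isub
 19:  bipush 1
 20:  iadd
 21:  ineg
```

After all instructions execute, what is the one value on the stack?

66

bipush -7 → -7
bipush 11 → -7 11
idiv      → 0
ineg      → 0
bipush 7  → 0 7
imul      → 0
bipush -5 → 0 -5
bipush 12 → 0 -5 12
ineg      → 0 -5 -12
iadd      → 0 -17
ineg      → 0 17
isub      → -17
bipush 7  → -17 7
isub      → -24
bipush 10 → -24 10
irem      → -4
bipush 63 → -4 63
isub      → -67
bipush 1  → -67 1
iadd      → -66
ineg      → 66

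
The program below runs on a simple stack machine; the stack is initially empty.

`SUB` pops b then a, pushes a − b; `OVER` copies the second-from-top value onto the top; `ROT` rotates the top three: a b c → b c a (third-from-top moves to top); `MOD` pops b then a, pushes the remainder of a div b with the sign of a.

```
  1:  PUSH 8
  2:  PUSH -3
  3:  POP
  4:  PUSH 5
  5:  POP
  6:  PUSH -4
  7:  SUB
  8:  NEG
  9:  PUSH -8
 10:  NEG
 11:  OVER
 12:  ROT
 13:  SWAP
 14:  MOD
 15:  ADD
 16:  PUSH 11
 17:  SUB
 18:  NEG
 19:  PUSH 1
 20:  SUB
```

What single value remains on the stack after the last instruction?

2

PUSH 8  -> [8]
PUSH -3 -> [8, -3]
POP     -> [8]
PUSH 5  -> [8, 5]
POP     -> [8]
PUSH -4 -> [8, -4]
SUB     -> [12]
NEG     -> [-12]
PUSH -8 -> [-12, -8]
NEG     -> [-12, 8]
OVER    -> [-12, 8, -12]
ROT     -> [8, -12, -12]
SWAP    -> [8, -12, -12]
MOD     -> [8, 0]
ADD     -> [8]
PUSH 11 -> [8, 11]
SUB     -> [-3]
NEG     -> [3]
PUSH 1  -> [3, 1]
SUB     -> [2]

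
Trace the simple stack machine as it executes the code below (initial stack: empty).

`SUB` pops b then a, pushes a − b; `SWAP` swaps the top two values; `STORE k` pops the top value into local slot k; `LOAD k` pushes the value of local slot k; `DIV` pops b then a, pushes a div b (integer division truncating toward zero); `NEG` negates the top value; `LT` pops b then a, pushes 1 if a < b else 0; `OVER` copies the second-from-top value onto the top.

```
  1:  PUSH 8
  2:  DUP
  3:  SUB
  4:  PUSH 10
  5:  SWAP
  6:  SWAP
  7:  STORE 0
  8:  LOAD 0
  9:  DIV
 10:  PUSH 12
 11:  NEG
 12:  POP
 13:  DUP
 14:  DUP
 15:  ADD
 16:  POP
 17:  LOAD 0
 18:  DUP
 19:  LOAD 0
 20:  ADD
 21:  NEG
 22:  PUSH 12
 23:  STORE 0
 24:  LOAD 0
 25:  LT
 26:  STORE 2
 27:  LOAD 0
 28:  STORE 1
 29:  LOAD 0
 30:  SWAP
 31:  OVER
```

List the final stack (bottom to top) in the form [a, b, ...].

[0, 12, 10, 12]

PUSH 8   8
DUP      8 8
SUB      0
PUSH 10  0 10
SWAP     10 0
SWAP     0 10
STORE 0  0
LOAD 0   0 10
DIV      0
PUSH 12  0 12
NEG      0 -12
POP      0
DUP      0 0
DUP      0 0 0
ADD      0 0
POP      0
LOAD 0   0 10
DUP      0 10 10
LOAD 0   0 10 10 10
ADD      0 10 20
NEG      0 10 -20
PUSH 12  0 10 -20 12
STORE 0  0 10 -20
LOAD 0   0 10 -20 12
LT       0 10 1
STORE 2  0 10
LOAD 0   0 10 12
STORE 1  0 10
LOAD 0   0 10 12
SWAP     0 12 10
OVER     0 12 10 12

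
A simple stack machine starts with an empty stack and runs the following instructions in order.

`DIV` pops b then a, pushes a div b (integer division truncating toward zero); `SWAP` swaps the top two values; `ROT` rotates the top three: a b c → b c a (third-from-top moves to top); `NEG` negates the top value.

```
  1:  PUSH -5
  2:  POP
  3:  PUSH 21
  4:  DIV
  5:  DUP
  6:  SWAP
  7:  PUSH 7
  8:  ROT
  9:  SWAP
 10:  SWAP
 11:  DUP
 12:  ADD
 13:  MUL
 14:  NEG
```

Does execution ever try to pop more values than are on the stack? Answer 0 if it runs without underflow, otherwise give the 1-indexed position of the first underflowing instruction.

PUSH -5 → -5
POP     → (empty)
PUSH 21 → 21
DIV  — needs 2 operands, stack has 1 → underflow

4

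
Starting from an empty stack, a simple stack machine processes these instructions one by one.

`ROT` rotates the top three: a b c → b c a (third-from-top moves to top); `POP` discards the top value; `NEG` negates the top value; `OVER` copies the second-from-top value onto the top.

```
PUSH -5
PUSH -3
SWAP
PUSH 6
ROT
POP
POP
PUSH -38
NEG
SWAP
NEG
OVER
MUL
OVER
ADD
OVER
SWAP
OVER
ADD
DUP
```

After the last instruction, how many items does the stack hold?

4

PUSH -5  → -5
PUSH -3  → -5 -3
SWAP     → -3 -5
PUSH 6   → -3 -5 6
ROT      → -5 6 -3
POP      → -5 6
POP      → -5
PUSH -38 → -5 -38
NEG      → -5 38
SWAP     → 38 -5
NEG      → 38 5
OVER     → 38 5 38
MUL      → 38 190
OVER     → 38 190 38
ADD      → 38 228
OVER     → 38 228 38
SWAP     → 38 38 228
OVER     → 38 38 228 38
ADD      → 38 38 266
DUP      → 38 38 266 266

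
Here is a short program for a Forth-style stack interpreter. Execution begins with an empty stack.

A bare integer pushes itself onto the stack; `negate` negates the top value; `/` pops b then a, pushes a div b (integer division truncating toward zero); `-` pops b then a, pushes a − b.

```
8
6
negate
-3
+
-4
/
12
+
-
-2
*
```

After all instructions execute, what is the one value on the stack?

8       8
6       8 6
negate  8 -6
-3      8 -6 -3
+       8 -9
-4      8 -9 -4
/       8 2
12      8 2 12
+       8 14
-       -6
-2      -6 -2
*       12

12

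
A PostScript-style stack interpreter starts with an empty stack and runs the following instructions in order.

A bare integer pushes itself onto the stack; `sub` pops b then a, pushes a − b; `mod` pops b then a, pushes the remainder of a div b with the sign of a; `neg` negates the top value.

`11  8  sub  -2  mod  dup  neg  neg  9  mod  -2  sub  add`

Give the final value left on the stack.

11  → 11
8   → 11 8
sub → 3
-2  → 3 -2
mod → 1
dup → 1 1
neg → 1 -1
neg → 1 1
9   → 1 1 9
mod → 1 1
-2  → 1 1 -2
sub → 1 3
add → 4

4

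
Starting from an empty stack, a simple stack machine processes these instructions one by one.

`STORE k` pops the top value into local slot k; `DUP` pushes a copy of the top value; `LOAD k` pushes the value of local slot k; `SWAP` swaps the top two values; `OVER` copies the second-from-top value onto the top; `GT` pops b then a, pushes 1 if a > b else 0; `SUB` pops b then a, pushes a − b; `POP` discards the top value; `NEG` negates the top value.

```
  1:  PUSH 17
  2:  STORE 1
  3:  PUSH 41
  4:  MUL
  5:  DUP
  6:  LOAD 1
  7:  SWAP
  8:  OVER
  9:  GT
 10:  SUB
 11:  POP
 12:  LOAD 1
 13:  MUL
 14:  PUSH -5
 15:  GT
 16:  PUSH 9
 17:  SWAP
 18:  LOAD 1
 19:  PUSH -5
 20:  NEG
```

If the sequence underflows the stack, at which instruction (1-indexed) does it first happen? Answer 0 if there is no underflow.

4

PUSH 17 : [17]
STORE 1 : []
PUSH 41 : [41]
MUL  — needs 2 operands, stack has 1 → underflow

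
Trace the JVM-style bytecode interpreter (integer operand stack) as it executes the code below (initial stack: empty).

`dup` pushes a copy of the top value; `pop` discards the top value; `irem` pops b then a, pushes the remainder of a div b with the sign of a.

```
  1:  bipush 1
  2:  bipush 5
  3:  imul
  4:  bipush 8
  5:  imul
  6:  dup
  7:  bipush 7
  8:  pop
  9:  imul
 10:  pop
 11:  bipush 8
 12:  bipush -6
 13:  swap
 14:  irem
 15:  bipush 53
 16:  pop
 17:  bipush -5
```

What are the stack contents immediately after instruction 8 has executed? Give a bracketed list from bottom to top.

[40, 40]

bipush 1 → [1]
bipush 5 → [1, 5]
imul     → [5]
bipush 8 → [5, 8]
imul     → [40]
dup      → [40, 40]
bipush 7 → [40, 40, 7]
pop      → [40, 40]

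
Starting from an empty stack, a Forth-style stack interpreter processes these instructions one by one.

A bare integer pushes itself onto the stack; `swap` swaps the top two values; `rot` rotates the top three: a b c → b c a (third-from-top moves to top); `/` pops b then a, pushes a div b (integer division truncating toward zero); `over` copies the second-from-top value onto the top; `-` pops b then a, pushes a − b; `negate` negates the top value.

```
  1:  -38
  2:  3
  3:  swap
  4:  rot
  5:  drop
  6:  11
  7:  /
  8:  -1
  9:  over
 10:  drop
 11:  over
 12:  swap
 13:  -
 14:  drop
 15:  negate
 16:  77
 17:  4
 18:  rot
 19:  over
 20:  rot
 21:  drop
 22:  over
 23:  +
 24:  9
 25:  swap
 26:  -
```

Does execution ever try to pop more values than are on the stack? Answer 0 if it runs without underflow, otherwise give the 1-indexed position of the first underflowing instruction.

-38  -> -38
3    -> -38 3
swap -> 3 -38
rot  — needs 3 operands, stack has 2 → underflow

4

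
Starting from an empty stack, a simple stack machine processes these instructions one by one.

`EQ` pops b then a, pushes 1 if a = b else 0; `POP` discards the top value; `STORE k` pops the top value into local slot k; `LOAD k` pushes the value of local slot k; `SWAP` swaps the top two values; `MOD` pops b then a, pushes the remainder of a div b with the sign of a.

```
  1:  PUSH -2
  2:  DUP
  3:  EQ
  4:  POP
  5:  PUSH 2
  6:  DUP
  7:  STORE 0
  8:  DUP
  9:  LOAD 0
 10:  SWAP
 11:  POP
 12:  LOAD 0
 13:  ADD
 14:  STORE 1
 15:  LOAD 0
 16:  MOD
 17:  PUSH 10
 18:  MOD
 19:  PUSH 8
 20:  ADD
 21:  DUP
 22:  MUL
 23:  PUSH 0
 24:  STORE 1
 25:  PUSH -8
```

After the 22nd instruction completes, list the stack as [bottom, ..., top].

[64]

PUSH -2 → -2
DUP     → -2 -2
EQ      → 1
POP     → (empty)
PUSH 2  → 2
DUP     → 2 2
STORE 0 → 2
DUP     → 2 2
LOAD 0  → 2 2 2
SWAP    → 2 2 2
POP     → 2 2
LOAD 0  → 2 2 2
ADD     → 2 4
STORE 1 → 2
LOAD 0  → 2 2
MOD     → 0
PUSH 10 → 0 10
MOD     → 0
PUSH 8  → 0 8
ADD     → 8
DUP     → 8 8
MUL     → 64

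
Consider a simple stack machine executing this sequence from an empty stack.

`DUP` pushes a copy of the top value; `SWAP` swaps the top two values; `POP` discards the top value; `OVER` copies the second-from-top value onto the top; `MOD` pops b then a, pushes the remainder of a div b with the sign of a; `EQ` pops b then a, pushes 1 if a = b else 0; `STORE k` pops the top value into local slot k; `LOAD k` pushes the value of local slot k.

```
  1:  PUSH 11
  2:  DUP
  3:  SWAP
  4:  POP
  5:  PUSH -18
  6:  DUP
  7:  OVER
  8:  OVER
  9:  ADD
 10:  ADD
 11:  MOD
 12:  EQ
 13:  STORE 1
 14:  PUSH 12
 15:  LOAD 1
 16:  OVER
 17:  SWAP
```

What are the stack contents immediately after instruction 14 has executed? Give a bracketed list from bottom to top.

[12]

PUSH 11  -> [11]
DUP      -> [11, 11]
SWAP     -> [11, 11]
POP      -> [11]
PUSH -18 -> [11, -18]
DUP      -> [11, -18, -18]
OVER     -> [11, -18, -18, -18]
OVER     -> [11, -18, -18, -18, -18]
ADD      -> [11, -18, -18, -36]
ADD      -> [11, -18, -54]
MOD      -> [11, -18]
EQ       -> [0]
STORE 1  -> []
PUSH 12  -> [12]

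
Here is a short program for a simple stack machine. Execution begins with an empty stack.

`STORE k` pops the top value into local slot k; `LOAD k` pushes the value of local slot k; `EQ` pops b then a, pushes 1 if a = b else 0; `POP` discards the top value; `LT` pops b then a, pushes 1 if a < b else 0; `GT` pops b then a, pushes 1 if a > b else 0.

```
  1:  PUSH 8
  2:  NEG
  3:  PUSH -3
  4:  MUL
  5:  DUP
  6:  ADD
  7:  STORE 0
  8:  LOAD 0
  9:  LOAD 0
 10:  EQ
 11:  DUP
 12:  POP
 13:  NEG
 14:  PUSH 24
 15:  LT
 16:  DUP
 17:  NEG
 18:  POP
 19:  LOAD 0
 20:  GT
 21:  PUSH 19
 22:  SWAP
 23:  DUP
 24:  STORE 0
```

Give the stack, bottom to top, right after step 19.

[1, 48]

PUSH 8   8
NEG      -8
PUSH -3  -8 -3
MUL      24
DUP      24 24
ADD      48
STORE 0  (empty)
LOAD 0   48
LOAD 0   48 48
EQ       1
DUP      1 1
POP      1
NEG      -1
PUSH 24  -1 24
LT       1
DUP      1 1
NEG      1 -1
POP      1
LOAD 0   1 48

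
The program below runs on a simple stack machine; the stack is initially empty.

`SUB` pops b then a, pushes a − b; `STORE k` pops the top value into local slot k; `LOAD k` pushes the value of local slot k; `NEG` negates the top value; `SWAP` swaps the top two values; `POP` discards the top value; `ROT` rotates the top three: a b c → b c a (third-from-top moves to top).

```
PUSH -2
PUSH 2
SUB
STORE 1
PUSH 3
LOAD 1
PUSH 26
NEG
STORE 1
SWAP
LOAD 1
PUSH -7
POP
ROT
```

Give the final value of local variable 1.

PUSH -2  -2
PUSH 2   -2 2
SUB      -4
STORE 1  (empty)
PUSH 3   3
LOAD 1   3 -4
PUSH 26  3 -4 26
NEG      3 -4 -26
STORE 1  3 -4
SWAP     -4 3
LOAD 1   -4 3 -26
PUSH -7  -4 3 -26 -7
POP      -4 3 -26
ROT      3 -26 -4

-26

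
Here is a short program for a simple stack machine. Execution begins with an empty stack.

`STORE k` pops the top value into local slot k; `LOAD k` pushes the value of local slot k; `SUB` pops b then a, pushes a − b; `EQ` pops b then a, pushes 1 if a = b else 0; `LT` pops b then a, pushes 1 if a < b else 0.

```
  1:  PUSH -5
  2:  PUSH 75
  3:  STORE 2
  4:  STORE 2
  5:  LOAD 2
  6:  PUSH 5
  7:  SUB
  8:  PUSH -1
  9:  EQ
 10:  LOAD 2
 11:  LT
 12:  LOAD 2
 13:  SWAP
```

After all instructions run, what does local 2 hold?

-5

PUSH -5 -> [-5]
PUSH 75 -> [-5, 75]
STORE 2 -> [-5]
STORE 2 -> []
LOAD 2  -> [-5]
PUSH 5  -> [-5, 5]
SUB     -> [-10]
PUSH -1 -> [-10, -1]
EQ      -> [0]
LOAD 2  -> [0, -5]
LT      -> [0]
LOAD 2  -> [0, -5]
SWAP    -> [-5, 0]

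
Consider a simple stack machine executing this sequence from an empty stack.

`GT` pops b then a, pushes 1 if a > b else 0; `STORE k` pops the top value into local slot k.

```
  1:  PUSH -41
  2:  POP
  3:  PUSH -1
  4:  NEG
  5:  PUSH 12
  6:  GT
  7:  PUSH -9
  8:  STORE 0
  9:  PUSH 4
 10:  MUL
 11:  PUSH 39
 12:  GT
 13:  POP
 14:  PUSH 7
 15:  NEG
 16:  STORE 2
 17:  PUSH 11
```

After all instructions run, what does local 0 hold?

-9

PUSH -41 -> [-41]
POP      -> []
PUSH -1  -> [-1]
NEG      -> [1]
PUSH 12  -> [1, 12]
GT       -> [0]
PUSH -9  -> [0, -9]
STORE 0  -> [0]
PUSH 4   -> [0, 4]
MUL      -> [0]
PUSH 39  -> [0, 39]
GT       -> [0]
POP      -> []
PUSH 7   -> [7]
NEG      -> [-7]
STORE 2  -> []
PUSH 11  -> [11]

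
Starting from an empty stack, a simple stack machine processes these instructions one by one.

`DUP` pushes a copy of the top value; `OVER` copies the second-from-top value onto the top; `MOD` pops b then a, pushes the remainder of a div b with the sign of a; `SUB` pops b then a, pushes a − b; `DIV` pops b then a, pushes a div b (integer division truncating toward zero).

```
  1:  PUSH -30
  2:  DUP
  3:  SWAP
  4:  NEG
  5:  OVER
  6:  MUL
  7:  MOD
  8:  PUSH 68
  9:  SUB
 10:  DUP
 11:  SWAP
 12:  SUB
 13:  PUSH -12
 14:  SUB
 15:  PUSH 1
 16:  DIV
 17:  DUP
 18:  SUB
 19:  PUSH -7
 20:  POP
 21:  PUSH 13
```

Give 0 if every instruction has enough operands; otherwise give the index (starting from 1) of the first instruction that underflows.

0

PUSH -30  -30
DUP       -30 -30
SWAP      -30 -30
NEG       -30 30
OVER      -30 30 -30
MUL       -30 -900
MOD       -30
PUSH 68   -30 68
SUB       -98
DUP       -98 -98
SWAP      -98 -98
SUB       0
PUSH -12  0 -12
SUB       12
PUSH 1    12 1
DIV       12
DUP       12 12
SUB       0
PUSH -7   0 -7
POP       0
PUSH 13   0 13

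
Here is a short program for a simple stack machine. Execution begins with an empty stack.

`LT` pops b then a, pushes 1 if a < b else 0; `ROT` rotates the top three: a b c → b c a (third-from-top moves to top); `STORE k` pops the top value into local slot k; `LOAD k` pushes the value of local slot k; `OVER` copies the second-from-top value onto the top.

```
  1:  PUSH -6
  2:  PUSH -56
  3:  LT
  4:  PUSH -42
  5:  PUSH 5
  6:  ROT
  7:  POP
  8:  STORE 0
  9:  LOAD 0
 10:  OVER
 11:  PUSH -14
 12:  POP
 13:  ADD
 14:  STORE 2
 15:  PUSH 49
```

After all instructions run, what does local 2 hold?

-37

PUSH -6  → -6
PUSH -56 → -6 -56
LT       → 0
PUSH -42 → 0 -42
PUSH 5   → 0 -42 5
ROT      → -42 5 0
POP      → -42 5
STORE 0  → -42
LOAD 0   → -42 5
OVER     → -42 5 -42
PUSH -14 → -42 5 -42 -14
POP      → -42 5 -42
ADD      → -42 -37
STORE 2  → -42
PUSH 49  → -42 49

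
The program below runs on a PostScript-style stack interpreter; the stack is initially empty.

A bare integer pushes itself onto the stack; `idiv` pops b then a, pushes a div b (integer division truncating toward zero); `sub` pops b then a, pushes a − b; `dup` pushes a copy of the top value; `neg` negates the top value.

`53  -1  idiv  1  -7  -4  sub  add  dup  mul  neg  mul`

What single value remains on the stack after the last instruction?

212

53   → 53
-1   → 53 -1
idiv → -53
1    → -53 1
-7   → -53 1 -7
-4   → -53 1 -7 -4
sub  → -53 1 -3
add  → -53 -2
dup  → -53 -2 -2
mul  → -53 4
neg  → -53 -4
mul  → 212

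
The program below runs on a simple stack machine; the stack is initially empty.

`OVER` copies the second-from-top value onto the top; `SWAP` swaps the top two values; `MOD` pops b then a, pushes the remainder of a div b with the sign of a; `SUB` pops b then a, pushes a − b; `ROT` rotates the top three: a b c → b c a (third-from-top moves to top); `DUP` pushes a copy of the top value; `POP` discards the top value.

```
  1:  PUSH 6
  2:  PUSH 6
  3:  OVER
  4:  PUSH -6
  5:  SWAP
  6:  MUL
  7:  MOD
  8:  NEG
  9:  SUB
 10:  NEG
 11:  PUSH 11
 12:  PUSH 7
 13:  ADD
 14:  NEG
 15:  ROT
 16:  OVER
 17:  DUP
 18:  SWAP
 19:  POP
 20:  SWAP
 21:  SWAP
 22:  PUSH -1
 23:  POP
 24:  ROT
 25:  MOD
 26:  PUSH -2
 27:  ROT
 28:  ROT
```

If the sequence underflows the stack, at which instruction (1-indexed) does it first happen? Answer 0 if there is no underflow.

PUSH 6  -> 6
PUSH 6  -> 6 6
OVER    -> 6 6 6
PUSH -6 -> 6 6 6 -6
SWAP    -> 6 6 -6 6
MUL     -> 6 6 -36
MOD     -> 6 6
NEG     -> 6 -6
SUB     -> 12
NEG     -> -12
PUSH 11 -> -12 11
PUSH 7  -> -12 11 7
ADD     -> -12 18
NEG     -> -12 -18
ROT  — needs 3 operands, stack has 2 → underflow

15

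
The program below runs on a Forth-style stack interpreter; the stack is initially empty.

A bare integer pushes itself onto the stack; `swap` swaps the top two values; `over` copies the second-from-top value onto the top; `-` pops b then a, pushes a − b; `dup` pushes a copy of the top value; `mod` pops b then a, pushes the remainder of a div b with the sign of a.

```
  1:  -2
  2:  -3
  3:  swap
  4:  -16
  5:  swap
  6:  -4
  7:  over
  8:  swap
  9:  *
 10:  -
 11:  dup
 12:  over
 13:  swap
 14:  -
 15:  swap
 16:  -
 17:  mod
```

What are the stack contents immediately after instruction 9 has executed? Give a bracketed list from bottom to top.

-2   : -2
-3   : -2 -3
swap : -3 -2
-16  : -3 -2 -16
swap : -3 -16 -2
-4   : -3 -16 -2 -4
over : -3 -16 -2 -4 -2
swap : -3 -16 -2 -2 -4
*    : -3 -16 -2 8

[-3, -16, -2, 8]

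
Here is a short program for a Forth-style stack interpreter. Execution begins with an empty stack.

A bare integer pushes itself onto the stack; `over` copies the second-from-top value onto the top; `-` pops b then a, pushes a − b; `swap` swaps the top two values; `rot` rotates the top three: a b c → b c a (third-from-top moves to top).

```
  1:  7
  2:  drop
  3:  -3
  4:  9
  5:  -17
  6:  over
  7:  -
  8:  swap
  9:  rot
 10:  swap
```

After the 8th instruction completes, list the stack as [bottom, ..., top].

7    : 7
drop : (empty)
-3   : -3
9    : -3 9
-17  : -3 9 -17
over : -3 9 -17 9
-    : -3 9 -26
swap : -3 -26 9

[-3, -26, 9]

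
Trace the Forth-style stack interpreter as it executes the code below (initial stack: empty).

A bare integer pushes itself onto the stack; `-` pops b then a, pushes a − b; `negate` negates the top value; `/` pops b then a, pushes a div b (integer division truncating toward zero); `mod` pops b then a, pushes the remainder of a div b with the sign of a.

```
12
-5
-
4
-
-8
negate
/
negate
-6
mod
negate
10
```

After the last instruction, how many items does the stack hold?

12     : [12]
-5     : [12, -5]
-      : [17]
4      : [17, 4]
-      : [13]
-8     : [13, -8]
negate : [13, 8]
/      : [1]
negate : [-1]
-6     : [-1, -6]
mod    : [-1]
negate : [1]
10     : [1, 10]

2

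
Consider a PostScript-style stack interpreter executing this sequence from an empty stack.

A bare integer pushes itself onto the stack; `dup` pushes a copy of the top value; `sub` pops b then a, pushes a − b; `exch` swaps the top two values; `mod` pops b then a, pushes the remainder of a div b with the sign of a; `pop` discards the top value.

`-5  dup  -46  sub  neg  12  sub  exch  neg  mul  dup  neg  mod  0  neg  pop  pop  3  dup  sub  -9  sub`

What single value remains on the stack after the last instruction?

9

-5   : -5
dup  : -5 -5
-46  : -5 -5 -46
sub  : -5 41
neg  : -5 -41
12   : -5 -41 12
sub  : -5 -53
exch : -53 -5
neg  : -53 5
mul  : -265
dup  : -265 -265
neg  : -265 265
mod  : 0
0    : 0 0
neg  : 0 0
pop  : 0
pop  : (empty)
3    : 3
dup  : 3 3
sub  : 0
-9   : 0 -9
sub  : 9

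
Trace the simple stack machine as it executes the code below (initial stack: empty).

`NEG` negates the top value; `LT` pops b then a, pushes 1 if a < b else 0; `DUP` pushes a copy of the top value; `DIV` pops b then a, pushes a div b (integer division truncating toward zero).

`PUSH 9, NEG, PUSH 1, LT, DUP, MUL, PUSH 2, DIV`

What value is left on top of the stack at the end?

PUSH 9 : [9]
NEG    : [-9]
PUSH 1 : [-9, 1]
LT     : [1]
DUP    : [1, 1]
MUL    : [1]
PUSH 2 : [1, 2]
DIV    : [0]

0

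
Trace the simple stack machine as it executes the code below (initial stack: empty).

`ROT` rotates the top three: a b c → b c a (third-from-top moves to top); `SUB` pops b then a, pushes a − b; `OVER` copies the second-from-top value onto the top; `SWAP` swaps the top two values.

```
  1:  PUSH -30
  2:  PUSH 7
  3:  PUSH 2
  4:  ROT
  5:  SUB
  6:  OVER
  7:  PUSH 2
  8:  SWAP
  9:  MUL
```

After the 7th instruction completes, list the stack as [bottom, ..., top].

PUSH -30 → [-30]
PUSH 7   → [-30, 7]
PUSH 2   → [-30, 7, 2]
ROT      → [7, 2, -30]
SUB      → [7, 32]
OVER     → [7, 32, 7]
PUSH 2   → [7, 32, 7, 2]

[7, 32, 7, 2]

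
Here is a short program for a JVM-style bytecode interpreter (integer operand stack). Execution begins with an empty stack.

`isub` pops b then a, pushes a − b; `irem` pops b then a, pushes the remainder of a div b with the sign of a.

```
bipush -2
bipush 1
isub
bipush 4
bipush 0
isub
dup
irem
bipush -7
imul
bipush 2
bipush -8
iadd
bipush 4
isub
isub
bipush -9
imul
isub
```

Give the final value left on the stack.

bipush -2 : -2
bipush 1  : -2 1
isub      : -3
bipush 4  : -3 4
bipush 0  : -3 4 0
isub      : -3 4
dup       : -3 4 4
irem      : -3 0
bipush -7 : -3 0 -7
imul      : -3 0
bipush 2  : -3 0 2
bipush -8 : -3 0 2 -8
iadd      : -3 0 -6
bipush 4  : -3 0 -6 4
isub      : -3 0 -10
isub      : -3 10
bipush -9 : -3 10 -9
imul      : -3 -90
isub      : 87

87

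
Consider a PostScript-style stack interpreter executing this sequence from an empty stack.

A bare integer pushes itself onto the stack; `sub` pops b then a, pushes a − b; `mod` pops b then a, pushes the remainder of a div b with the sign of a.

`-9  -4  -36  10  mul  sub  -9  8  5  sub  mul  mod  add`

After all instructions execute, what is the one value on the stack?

-4

-9  → -9
-4  → -9 -4
-36 → -9 -4 -36
10  → -9 -4 -36 10
mul → -9 -4 -360
sub → -9 356
-9  → -9 356 -9
8   → -9 356 -9 8
5   → -9 356 -9 8 5
sub → -9 356 -9 3
mul → -9 356 -27
mod → -9 5
add → -4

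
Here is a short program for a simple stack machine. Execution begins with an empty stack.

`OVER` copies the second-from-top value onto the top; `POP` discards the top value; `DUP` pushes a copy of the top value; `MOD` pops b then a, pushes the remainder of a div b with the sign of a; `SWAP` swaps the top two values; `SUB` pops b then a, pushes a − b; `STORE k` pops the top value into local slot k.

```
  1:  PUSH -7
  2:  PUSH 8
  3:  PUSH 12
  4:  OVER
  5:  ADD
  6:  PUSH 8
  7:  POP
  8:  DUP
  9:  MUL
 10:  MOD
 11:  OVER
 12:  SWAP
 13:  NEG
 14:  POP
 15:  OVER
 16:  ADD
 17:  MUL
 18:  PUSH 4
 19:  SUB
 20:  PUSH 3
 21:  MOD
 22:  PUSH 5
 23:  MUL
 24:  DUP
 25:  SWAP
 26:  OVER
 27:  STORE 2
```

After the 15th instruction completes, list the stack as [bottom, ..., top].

PUSH -7 -> -7
PUSH 8  -> -7 8
PUSH 12 -> -7 8 12
OVER    -> -7 8 12 8
ADD     -> -7 8 20
PUSH 8  -> -7 8 20 8
POP     -> -7 8 20
DUP     -> -7 8 20 20
MUL     -> -7 8 400
MOD     -> -7 8
OVER    -> -7 8 -7
SWAP    -> -7 -7 8
NEG     -> -7 -7 -8
POP     -> -7 -7
OVER    -> -7 -7 -7

[-7, -7, -7]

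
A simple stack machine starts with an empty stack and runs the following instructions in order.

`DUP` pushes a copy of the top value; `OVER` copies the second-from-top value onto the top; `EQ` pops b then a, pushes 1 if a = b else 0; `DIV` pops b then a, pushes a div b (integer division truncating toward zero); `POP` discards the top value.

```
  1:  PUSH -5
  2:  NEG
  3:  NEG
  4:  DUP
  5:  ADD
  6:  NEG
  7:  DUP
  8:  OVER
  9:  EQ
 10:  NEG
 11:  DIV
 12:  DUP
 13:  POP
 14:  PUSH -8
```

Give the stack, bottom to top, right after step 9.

[10, 1]

PUSH -5  [-5]
NEG      [5]
NEG      [-5]
DUP      [-5, -5]
ADD      [-10]
NEG      [10]
DUP      [10, 10]
OVER     [10, 10, 10]
EQ       [10, 1]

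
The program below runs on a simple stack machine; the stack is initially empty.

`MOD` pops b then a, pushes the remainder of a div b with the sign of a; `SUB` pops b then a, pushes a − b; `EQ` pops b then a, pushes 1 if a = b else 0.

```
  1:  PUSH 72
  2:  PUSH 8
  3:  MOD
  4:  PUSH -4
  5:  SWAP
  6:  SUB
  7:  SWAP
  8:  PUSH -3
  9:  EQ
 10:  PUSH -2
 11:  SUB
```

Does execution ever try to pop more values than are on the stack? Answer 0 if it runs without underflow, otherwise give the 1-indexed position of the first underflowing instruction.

7

PUSH 72 : 72
PUSH 8  : 72 8
MOD     : 0
PUSH -4 : 0 -4
SWAP    : -4 0
SUB     : -4
SWAP  — needs 2 operands, stack has 1 → underflow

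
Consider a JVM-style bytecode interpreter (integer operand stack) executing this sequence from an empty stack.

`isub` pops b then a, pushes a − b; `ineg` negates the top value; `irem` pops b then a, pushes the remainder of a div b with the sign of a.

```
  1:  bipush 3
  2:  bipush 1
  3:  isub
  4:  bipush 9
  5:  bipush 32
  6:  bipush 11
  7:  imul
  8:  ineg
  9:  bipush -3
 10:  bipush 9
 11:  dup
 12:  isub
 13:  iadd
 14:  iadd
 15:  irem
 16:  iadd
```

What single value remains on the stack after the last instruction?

11

bipush 3  → [3]
bipush 1  → [3, 1]
isub      → [2]
bipush 9  → [2, 9]
bipush 32 → [2, 9, 32]
bipush 11 → [2, 9, 32, 11]
imul      → [2, 9, 352]
ineg      → [2, 9, -352]
bipush -3 → [2, 9, -352, -3]
bipush 9  → [2, 9, -352, -3, 9]
dup       → [2, 9, -352, -3, 9, 9]
isub      → [2, 9, -352, -3, 0]
iadd      → [2, 9, -352, -3]
iadd      → [2, 9, -355]
irem      → [2, 9]
iadd      → [11]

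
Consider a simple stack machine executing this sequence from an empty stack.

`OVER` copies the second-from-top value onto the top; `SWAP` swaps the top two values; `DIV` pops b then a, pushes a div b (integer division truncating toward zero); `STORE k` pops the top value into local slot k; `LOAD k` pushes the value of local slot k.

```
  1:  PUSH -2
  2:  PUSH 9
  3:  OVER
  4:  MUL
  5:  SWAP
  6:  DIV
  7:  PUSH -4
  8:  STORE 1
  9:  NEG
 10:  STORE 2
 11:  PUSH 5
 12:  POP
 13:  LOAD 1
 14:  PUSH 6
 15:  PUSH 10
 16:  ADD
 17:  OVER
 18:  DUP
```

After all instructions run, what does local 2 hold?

-9

PUSH -2 : -2
PUSH 9  : -2 9
OVER    : -2 9 -2
MUL     : -2 -18
SWAP    : -18 -2
DIV     : 9
PUSH -4 : 9 -4
STORE 1 : 9
NEG     : -9
STORE 2 : (empty)
PUSH 5  : 5
POP     : (empty)
LOAD 1  : -4
PUSH 6  : -4 6
PUSH 10 : -4 6 10
ADD     : -4 16
OVER    : -4 16 -4
DUP     : -4 16 -4 -4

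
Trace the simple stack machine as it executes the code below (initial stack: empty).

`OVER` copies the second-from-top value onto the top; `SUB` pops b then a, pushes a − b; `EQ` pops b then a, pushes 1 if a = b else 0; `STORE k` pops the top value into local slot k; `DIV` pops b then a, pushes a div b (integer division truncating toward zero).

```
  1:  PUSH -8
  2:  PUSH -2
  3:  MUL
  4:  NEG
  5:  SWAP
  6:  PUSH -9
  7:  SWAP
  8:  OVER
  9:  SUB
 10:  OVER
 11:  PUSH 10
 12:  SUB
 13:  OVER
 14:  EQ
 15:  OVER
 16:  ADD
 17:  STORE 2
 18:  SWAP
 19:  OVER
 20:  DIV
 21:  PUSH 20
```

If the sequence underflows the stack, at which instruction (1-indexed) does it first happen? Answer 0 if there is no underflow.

5

PUSH -8 -> -8
PUSH -2 -> -8 -2
MUL     -> 16
NEG     -> -16
SWAP  — needs 2 operands, stack has 1 → underflow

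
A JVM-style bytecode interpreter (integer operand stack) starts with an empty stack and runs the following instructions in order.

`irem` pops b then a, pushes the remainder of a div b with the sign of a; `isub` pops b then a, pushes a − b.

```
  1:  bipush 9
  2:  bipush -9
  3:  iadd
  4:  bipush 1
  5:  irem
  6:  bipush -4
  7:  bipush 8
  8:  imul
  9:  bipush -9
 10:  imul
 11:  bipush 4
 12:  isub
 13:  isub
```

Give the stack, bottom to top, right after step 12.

bipush 9  → 9
bipush -9 → 9 -9
iadd      → 0
bipush 1  → 0 1
irem      → 0
bipush -4 → 0 -4
bipush 8  → 0 -4 8
imul      → 0 -32
bipush -9 → 0 -32 -9
imul      → 0 288
bipush 4  → 0 288 4
isub      → 0 284

[0, 284]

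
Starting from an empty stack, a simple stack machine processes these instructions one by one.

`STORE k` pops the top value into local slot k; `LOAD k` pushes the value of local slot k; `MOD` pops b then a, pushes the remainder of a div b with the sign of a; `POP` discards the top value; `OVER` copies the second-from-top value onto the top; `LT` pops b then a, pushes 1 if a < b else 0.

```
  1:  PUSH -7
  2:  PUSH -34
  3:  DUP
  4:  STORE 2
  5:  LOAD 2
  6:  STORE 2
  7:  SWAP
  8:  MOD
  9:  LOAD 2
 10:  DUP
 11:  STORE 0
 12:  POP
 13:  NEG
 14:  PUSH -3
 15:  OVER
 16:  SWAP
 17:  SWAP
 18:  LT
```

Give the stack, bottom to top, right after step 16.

PUSH -7   [-7]
PUSH -34  [-7, -34]
DUP       [-7, -34, -34]
STORE 2   [-7, -34]
LOAD 2    [-7, -34, -34]
STORE 2   [-7, -34]
SWAP      [-34, -7]
MOD       [-6]
LOAD 2    [-6, -34]
DUP       [-6, -34, -34]
STORE 0   [-6, -34]
POP       [-6]
NEG       [6]
PUSH -3   [6, -3]
OVER      [6, -3, 6]
SWAP      [6, 6, -3]

[6, 6, -3]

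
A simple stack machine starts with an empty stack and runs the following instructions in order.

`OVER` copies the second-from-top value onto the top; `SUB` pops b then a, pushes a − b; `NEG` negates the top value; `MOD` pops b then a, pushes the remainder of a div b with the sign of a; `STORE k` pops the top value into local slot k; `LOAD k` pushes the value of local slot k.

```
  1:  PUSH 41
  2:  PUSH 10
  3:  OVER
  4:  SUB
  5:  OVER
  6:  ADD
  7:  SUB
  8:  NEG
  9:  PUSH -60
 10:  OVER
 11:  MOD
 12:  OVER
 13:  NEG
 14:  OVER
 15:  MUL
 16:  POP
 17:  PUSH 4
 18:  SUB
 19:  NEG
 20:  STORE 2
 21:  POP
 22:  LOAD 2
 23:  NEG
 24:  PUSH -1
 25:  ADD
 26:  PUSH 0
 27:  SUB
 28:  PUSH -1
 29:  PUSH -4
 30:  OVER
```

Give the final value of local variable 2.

33

PUSH 41   [41]
PUSH 10   [41, 10]
OVER      [41, 10, 41]
SUB       [41, -31]
OVER      [41, -31, 41]
ADD       [41, 10]
SUB       [31]
NEG       [-31]
PUSH -60  [-31, -60]
OVER      [-31, -60, -31]
MOD       [-31, -29]
OVER      [-31, -29, -31]
NEG       [-31, -29, 31]
OVER      [-31, -29, 31, -29]
MUL       [-31, -29, -899]
POP       [-31, -29]
PUSH 4    [-31, -29, 4]
SUB       [-31, -33]
NEG       [-31, 33]
STORE 2   [-31]
POP       []
LOAD 2    [33]
NEG       [-33]
PUSH -1   [-33, -1]
ADD       [-34]
PUSH 0    [-34, 0]
SUB       [-34]
PUSH -1   [-34, -1]
PUSH -4   [-34, -1, -4]
OVER      [-34, -1, -4, -1]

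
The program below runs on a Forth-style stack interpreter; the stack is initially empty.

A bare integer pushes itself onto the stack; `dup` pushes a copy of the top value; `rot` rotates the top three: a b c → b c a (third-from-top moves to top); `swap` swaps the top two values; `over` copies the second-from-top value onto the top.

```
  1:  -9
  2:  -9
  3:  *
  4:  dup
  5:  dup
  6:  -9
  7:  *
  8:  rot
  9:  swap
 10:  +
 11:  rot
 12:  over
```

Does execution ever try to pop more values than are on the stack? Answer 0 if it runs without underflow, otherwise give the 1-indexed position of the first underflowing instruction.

11

-9    [-9]
-9    [-9, -9]
*     [81]
dup   [81, 81]
dup   [81, 81, 81]
-9    [81, 81, 81, -9]
*     [81, 81, -729]
rot   [81, -729, 81]
swap  [81, 81, -729]
+     [81, -648]
rot  — needs 3 operands, stack has 2 → underflow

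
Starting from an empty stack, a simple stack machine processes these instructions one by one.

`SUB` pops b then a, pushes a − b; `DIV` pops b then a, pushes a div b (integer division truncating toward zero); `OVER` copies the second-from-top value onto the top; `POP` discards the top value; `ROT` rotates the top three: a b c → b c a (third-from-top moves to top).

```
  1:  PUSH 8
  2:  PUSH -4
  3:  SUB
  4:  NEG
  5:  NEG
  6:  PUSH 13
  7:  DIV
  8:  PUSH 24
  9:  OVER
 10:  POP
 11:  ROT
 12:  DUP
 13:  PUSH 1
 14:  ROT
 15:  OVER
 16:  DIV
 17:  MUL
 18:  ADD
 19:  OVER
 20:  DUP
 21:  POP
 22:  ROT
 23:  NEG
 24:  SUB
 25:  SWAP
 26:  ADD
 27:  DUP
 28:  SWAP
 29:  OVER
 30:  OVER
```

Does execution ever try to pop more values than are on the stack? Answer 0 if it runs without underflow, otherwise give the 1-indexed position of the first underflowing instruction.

11

PUSH 8  → [8]
PUSH -4 → [8, -4]
SUB     → [12]
NEG     → [-12]
NEG     → [12]
PUSH 13 → [12, 13]
DIV     → [0]
PUSH 24 → [0, 24]
OVER    → [0, 24, 0]
POP     → [0, 24]
ROT  — needs 3 operands, stack has 2 → underflow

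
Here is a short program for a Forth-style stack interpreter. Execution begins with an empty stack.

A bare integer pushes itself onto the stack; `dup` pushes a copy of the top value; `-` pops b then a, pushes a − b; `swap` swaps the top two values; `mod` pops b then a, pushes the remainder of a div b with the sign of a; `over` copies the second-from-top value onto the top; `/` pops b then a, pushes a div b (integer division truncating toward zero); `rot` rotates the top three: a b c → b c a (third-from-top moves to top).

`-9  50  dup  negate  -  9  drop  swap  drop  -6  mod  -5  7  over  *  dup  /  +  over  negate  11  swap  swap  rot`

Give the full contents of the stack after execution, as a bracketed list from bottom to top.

-9     → [-9]
50     → [-9, 50]
dup    → [-9, 50, 50]
negate → [-9, 50, -50]
-      → [-9, 100]
9      → [-9, 100, 9]
drop   → [-9, 100]
swap   → [100, -9]
drop   → [100]
-6     → [100, -6]
mod    → [4]
-5     → [4, -5]
7      → [4, -5, 7]
over   → [4, -5, 7, -5]
*      → [4, -5, -35]
dup    → [4, -5, -35, -35]
/      → [4, -5, 1]
+      → [4, -4]
over   → [4, -4, 4]
negate → [4, -4, -4]
11     → [4, -4, -4, 11]
swap   → [4, -4, 11, -4]
swap   → [4, -4, -4, 11]
rot    → [4, -4, 11, -4]

[4, -4, 11, -4]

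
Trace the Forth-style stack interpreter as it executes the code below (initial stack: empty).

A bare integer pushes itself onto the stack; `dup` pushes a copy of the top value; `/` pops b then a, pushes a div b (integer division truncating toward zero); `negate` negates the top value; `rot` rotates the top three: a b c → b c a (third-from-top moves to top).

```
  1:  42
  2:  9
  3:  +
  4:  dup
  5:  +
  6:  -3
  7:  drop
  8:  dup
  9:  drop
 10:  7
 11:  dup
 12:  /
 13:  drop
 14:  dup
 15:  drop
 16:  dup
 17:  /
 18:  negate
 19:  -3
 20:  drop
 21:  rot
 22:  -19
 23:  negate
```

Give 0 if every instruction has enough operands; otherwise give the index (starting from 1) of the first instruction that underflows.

21

42      [42]
9       [42, 9]
+       [51]
dup     [51, 51]
+       [102]
-3      [102, -3]
drop    [102]
dup     [102, 102]
drop    [102]
7       [102, 7]
dup     [102, 7, 7]
/       [102, 1]
drop    [102]
dup     [102, 102]
drop    [102]
dup     [102, 102]
/       [1]
negate  [-1]
-3      [-1, -3]
drop    [-1]
rot  — needs 3 operands, stack has 1 → underflow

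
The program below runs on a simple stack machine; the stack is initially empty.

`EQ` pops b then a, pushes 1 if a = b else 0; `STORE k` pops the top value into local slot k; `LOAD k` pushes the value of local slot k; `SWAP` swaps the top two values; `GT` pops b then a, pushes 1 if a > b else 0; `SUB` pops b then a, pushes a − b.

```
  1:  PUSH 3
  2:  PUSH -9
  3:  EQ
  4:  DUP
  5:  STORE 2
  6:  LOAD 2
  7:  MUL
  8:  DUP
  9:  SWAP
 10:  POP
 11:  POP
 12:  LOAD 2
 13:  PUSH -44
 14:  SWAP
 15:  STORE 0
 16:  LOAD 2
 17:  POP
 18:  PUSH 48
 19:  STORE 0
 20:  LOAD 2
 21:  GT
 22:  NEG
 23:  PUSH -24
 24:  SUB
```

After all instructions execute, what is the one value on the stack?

24

PUSH 3    [3]
PUSH -9   [3, -9]
EQ        [0]
DUP       [0, 0]
STORE 2   [0]
LOAD 2    [0, 0]
MUL       [0]
DUP       [0, 0]
SWAP      [0, 0]
POP       [0]
POP       []
LOAD 2    [0]
PUSH -44  [0, -44]
SWAP      [-44, 0]
STORE 0   [-44]
LOAD 2    [-44, 0]
POP       [-44]
PUSH 48   [-44, 48]
STORE 0   [-44]
LOAD 2    [-44, 0]
GT        [0]
NEG       [0]
PUSH -24  [0, -24]
SUB       [24]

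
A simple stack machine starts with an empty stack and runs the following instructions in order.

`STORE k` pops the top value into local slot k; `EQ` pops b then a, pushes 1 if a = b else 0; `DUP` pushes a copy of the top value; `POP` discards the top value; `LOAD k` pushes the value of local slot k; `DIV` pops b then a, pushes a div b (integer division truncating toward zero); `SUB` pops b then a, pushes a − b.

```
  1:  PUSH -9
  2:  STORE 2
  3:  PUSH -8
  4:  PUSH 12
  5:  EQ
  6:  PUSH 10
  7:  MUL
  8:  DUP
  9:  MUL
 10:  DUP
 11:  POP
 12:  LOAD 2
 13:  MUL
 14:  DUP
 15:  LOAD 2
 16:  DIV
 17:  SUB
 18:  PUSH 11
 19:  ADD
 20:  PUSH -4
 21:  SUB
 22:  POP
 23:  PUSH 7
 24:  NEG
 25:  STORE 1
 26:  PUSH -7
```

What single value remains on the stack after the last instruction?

-7

PUSH -9 : [-9]
STORE 2 : []
PUSH -8 : [-8]
PUSH 12 : [-8, 12]
EQ      : [0]
PUSH 10 : [0, 10]
MUL     : [0]
DUP     : [0, 0]
MUL     : [0]
DUP     : [0, 0]
POP     : [0]
LOAD 2  : [0, -9]
MUL     : [0]
DUP     : [0, 0]
LOAD 2  : [0, 0, -9]
DIV     : [0, 0]
SUB     : [0]
PUSH 11 : [0, 11]
ADD     : [11]
PUSH -4 : [11, -4]
SUB     : [15]
POP     : []
PUSH 7  : [7]
NEG     : [-7]
STORE 1 : []
PUSH -7 : [-7]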